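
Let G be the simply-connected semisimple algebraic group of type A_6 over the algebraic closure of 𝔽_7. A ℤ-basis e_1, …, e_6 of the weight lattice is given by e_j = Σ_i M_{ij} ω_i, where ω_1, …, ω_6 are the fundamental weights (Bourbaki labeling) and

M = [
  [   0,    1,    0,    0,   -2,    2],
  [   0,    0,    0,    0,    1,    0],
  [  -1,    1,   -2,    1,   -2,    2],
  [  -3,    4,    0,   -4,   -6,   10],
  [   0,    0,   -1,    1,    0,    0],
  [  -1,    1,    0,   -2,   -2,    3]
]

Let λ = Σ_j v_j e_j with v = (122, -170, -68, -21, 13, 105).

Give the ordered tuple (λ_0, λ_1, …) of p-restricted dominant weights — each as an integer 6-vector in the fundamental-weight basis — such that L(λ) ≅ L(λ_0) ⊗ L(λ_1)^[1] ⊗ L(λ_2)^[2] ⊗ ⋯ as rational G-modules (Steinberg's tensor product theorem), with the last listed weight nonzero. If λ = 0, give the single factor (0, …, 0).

In the fundamental-weight basis, λ has coordinates c = M·v (v = (122, -170, -68, -21, 13, 105)):
  c_1 = 0*122 + 1*-170 + 0*-68 + 0*-21 + -2*13 + 2*105 = 14
  c_2 = 0*122 + 0*-170 + 0*-68 + 0*-21 + 1*13 + 0*105 = 13
  c_3 = -1*122 + 1*-170 + -2*-68 + 1*-21 + -2*13 + 2*105 = 7
  c_4 = -3*122 + 4*-170 + 0*-68 + -4*-21 + -6*13 + 10*105 = 10
  c_5 = 0*122 + 0*-170 + -1*-68 + 1*-21 + 0*13 + 0*105 = 47
  c_6 = -1*122 + 1*-170 + 0*-68 + -2*-21 + -2*13 + 3*105 = 39
Writing each c_i in base p = 7:
  c_1 = 14 = 0·7^0 + 2·7^1
  c_2 = 13 = 6·7^0 + 1·7^1
  c_3 = 7 = 0·7^0 + 1·7^1
  c_4 = 10 = 3·7^0 + 1·7^1
  c_5 = 47 = 5·7^0 + 6·7^1
  c_6 = 39 = 4·7^0 + 5·7^1
λ_0 = (0, 6, 0, 3, 5, 4)
λ_1 = (2, 1, 1, 1, 6, 5)

((0, 6, 0, 3, 5, 4), (2, 1, 1, 1, 6, 5))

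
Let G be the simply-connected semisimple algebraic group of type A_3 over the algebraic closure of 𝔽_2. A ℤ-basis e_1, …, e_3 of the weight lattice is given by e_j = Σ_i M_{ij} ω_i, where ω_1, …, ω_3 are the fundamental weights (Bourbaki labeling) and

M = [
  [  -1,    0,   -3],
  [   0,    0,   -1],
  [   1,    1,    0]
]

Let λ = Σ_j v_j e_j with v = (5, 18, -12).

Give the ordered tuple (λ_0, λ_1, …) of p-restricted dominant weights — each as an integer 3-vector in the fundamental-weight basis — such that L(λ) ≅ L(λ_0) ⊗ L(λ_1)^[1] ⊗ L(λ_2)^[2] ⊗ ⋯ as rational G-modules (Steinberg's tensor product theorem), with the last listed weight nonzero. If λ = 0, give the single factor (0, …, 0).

((1, 0, 1), (1, 0, 1), (1, 1, 1), (1, 1, 0), (1, 0, 1))

Compute c_i = Σ_j M_{ij} v_j with v = (5, 18, -12):
  c_1 = (-1)·(5) + (0)·(18) + (-3)·(-12) = 31
  c_2 = (0)·(5) + (0)·(18) + (-1)·(-12) = 12
  c_3 = (1)·(5) + (1)·(18) + (0)·(-12) = 23
Base-2 expansion of each c_i:
  c_1 = 31 = 1·2^0 + 1·2^1 + 1·2^2 + 1·2^3 + 1·2^4
  c_2 = 12 = 0·2^0 + 0·2^1 + 1·2^2 + 1·2^3
  c_3 = 23 = 1·2^0 + 1·2^1 + 1·2^2 + 0·2^3 + 1·2^4
Factor λ_0 = (1, 0, 1)
Factor λ_1 = (1, 0, 1)
Factor λ_2 = (1, 1, 1)
Factor λ_3 = (1, 1, 0)
Factor λ_4 = (1, 0, 1)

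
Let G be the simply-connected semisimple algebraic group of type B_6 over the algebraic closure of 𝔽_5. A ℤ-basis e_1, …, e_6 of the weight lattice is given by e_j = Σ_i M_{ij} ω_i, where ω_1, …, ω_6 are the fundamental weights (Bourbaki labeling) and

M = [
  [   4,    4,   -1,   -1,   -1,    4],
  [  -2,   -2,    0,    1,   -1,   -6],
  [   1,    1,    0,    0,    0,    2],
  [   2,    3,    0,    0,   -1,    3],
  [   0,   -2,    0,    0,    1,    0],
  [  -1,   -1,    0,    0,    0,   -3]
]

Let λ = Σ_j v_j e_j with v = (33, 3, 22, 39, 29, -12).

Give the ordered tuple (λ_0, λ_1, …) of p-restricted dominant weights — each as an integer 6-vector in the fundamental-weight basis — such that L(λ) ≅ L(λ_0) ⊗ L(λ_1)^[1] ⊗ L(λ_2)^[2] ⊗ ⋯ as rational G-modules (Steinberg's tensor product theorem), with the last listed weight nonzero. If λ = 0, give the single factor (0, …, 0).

ω-coordinates c = M·v, v = (33, 3, 22, 39, 29, -12):
  c_1 = 4·33 + 4·3 + (-1)·(22) + (-1)·(39) + (-1)·(29) + (4)·(-12) = 6
  c_2 = (-2)·(33) + (-2)·(3) + 0·22 + 1·39 + (-1)·(29) + (-6)·(-12) = 10
  c_3 = 1·33 + 1·3 + 0·22 + 0·39 + 0·29 + (2)·(-12) = 12
  c_4 = 2·33 + 3·3 + 0·22 + 0·39 + (-1)·(29) + (3)·(-12) = 10
  c_5 = 0·33 + (-2)·(3) + 0·22 + 0·39 + 1·29 + (0)·(-12) = 23
  c_6 = (-1)·(33) + (-1)·(3) + 0·22 + 0·39 + 0·29 + (-3)·(-12) = 0
Base-5 expansion of each c_i:
  c_1 = 6 = 1·5^0 + 1·5^1
  c_2 = 10 = 0·5^0 + 2·5^1
  c_3 = 12 = 2·5^0 + 2·5^1
  c_4 = 10 = 0·5^0 + 2·5^1
  c_5 = 23 = 3·5^0 + 4·5^1
  c_6 = 0
Factor λ_0 = (1, 0, 2, 0, 3, 0)
Factor λ_1 = (1, 2, 2, 2, 4, 0)

((1, 0, 2, 0, 3, 0), (1, 2, 2, 2, 4, 0))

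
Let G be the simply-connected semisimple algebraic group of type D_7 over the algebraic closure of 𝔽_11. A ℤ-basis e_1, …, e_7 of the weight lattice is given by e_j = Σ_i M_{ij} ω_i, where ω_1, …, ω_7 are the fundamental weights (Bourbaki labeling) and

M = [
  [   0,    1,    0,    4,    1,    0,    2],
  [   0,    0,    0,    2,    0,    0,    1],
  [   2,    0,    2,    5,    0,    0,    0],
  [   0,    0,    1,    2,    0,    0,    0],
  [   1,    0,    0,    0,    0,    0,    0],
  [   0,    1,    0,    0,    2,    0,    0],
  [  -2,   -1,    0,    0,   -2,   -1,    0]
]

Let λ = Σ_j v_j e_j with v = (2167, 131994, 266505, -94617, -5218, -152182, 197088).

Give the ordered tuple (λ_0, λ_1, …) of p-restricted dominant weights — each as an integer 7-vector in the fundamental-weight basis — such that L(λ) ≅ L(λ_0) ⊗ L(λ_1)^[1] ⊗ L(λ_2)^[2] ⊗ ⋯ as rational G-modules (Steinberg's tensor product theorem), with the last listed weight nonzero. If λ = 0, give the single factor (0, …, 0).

((1, 0, 8, 7, 0, 8, 0), (6, 10, 0, 6, 10, 6, 3), (0, 9, 3, 0, 6, 3, 8), (8, 5, 4, 3, 1, 3, 8), (9, 0, 4, 5, 0, 8, 1))

Compute c_i = Σ_j M_{ij} v_j with v = (2167, 131994, 266505, -94617, -5218, -152182, 197088):
  c_1 = 0*2167 + 1*131994 + 0*266505 + 4*-94617 + 1*-5218 + 0*-152182 + 2*197088 = 142484
  c_2 = 0*2167 + 0*131994 + 0*266505 + 2*-94617 + 0*-5218 + 0*-152182 + 1*197088 = 7854
  c_3 = 2*2167 + 0*131994 + 2*266505 + 5*-94617 + 0*-5218 + 0*-152182 + 0*197088 = 64259
  c_4 = 0*2167 + 0*131994 + 1*266505 + 2*-94617 + 0*-5218 + 0*-152182 + 0*197088 = 77271
  c_5 = 1*2167 + 0*131994 + 0*266505 + 0*-94617 + 0*-5218 + 0*-152182 + 0*197088 = 2167
  c_6 = 0*2167 + 1*131994 + 0*266505 + 0*-94617 + 2*-5218 + 0*-152182 + 0*197088 = 121558
  c_7 = -2*2167 + -1*131994 + 0*266505 + 0*-94617 + -2*-5218 + -1*-152182 + 0*197088 = 26290
Base-11 expansion of each c_i:
  c_1 = 142484 = 1·11^0 + 6·11^1 + 0·11^2 + 8·11^3 + 9·11^4
  c_2 = 7854 = 0·11^0 + 10·11^1 + 9·11^2 + 5·11^3
  c_3 = 64259 = 8·11^0 + 0·11^1 + 3·11^2 + 4·11^3 + 4·11^4
  c_4 = 77271 = 7·11^0 + 6·11^1 + 0·11^2 + 3·11^3 + 5·11^4
  c_5 = 2167 = 0·11^0 + 10·11^1 + 6·11^2 + 1·11^3
  c_6 = 121558 = 8·11^0 + 6·11^1 + 3·11^2 + 3·11^3 + 8·11^4
  c_7 = 26290 = 0·11^0 + 3·11^1 + 8·11^2 + 8·11^3 + 1·11^4
Factor λ_0 = (1, 0, 8, 7, 0, 8, 0)
Factor λ_1 = (6, 10, 0, 6, 10, 6, 3)
Factor λ_2 = (0, 9, 3, 0, 6, 3, 8)
Factor λ_3 = (8, 5, 4, 3, 1, 3, 8)
Factor λ_4 = (9, 0, 4, 5, 0, 8, 1)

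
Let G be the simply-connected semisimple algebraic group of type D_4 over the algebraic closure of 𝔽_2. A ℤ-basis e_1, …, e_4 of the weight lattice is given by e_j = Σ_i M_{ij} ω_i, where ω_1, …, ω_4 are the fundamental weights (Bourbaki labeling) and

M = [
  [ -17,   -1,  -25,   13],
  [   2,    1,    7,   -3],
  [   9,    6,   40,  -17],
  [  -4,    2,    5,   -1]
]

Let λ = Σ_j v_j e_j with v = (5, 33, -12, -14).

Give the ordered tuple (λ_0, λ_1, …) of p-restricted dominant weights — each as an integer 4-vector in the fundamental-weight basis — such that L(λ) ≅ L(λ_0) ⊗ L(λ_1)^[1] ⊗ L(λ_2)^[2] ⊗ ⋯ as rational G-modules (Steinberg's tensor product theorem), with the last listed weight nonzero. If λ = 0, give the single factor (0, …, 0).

In the fundamental-weight basis, λ has coordinates c = M·v (v = (5, 33, -12, -14)):
  c_1 = (-17)·(5) + (-1)·(33) + (-25)·(-12) + (13)·(-14) = 0
  c_2 = (2)·(5) + (1)·(33) + (7)·(-12) + (-3)·(-14) = 1
  c_3 = (9)·(5) + (6)·(33) + (40)·(-12) + (-17)·(-14) = 1
  c_4 = (-4)·(5) + (2)·(33) + (5)·(-12) + (-1)·(-14) = 0
Expand coordinatewise in base 2:
  c_1 = 0
  c_2 = 1 = 1·2^0
  c_3 = 1 = 1·2^0
  c_4 = 0
λ_0 = (0, 1, 1, 0)

((0, 1, 1, 0),)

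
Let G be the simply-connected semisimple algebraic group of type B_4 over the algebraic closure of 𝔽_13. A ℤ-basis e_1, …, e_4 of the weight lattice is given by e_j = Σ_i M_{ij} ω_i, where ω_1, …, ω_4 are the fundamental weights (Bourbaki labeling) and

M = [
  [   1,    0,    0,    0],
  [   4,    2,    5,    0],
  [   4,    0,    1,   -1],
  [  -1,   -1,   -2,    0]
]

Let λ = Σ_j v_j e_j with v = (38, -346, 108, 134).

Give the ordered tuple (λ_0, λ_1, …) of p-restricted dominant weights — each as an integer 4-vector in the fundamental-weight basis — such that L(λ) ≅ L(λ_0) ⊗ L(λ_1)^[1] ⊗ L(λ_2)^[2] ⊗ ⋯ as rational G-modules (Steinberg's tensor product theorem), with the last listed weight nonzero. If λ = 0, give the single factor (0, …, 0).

ω-coordinates c = M·v, v = (38, -346, 108, 134):
  c_1 = 1·38 + (0)·(-346) + 0·108 + 0·134 = 38
  c_2 = 4·38 + (2)·(-346) + 5·108 + 0·134 = 0
  c_3 = 4·38 + (0)·(-346) + 1·108 + (-1)·(134) = 126
  c_4 = (-1)·(38) + (-1)·(-346) + (-2)·(108) + 0·134 = 92
Base-13 expansion of each c_i:
  c_1 = 38 = 12·13^0 + 2·13^1
  c_2 = 0
  c_3 = 126 = 9·13^0 + 9·13^1
  c_4 = 92 = 1·13^0 + 7·13^1
λ_0 = (12, 0, 9, 1)
λ_1 = (2, 0, 9, 7)

((12, 0, 9, 1), (2, 0, 9, 7))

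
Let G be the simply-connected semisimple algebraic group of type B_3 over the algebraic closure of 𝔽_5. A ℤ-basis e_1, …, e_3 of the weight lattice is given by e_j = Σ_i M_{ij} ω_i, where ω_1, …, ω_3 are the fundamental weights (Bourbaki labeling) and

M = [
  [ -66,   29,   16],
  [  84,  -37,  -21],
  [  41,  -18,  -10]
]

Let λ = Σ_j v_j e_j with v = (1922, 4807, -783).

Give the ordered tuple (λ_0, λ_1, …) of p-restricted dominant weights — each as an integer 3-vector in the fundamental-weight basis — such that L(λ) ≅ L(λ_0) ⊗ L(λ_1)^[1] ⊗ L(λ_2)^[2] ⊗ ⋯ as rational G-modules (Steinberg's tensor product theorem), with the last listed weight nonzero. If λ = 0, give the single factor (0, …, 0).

((3, 2, 1), (4, 1, 1), (0, 1, 4))

Compute c_i = Σ_j M_{ij} v_j with v = (1922, 4807, -783):
  c_1 = (-66)·(1922) + (29)·(4807) + (16)·(-783) = 23
  c_2 = (84)·(1922) + (-37)·(4807) + (-21)·(-783) = 32
  c_3 = (41)·(1922) + (-18)·(4807) + (-10)·(-783) = 106
Writing each c_i in base p = 5:
  c_1 = 23 = 3·5^0 + 4·5^1
  c_2 = 32 = 2·5^0 + 1·5^1 + 1·5^2
  c_3 = 106 = 1·5^0 + 1·5^1 + 4·5^2
λ_0 = (3, 2, 1)
λ_1 = (4, 1, 1)
λ_2 = (0, 1, 4)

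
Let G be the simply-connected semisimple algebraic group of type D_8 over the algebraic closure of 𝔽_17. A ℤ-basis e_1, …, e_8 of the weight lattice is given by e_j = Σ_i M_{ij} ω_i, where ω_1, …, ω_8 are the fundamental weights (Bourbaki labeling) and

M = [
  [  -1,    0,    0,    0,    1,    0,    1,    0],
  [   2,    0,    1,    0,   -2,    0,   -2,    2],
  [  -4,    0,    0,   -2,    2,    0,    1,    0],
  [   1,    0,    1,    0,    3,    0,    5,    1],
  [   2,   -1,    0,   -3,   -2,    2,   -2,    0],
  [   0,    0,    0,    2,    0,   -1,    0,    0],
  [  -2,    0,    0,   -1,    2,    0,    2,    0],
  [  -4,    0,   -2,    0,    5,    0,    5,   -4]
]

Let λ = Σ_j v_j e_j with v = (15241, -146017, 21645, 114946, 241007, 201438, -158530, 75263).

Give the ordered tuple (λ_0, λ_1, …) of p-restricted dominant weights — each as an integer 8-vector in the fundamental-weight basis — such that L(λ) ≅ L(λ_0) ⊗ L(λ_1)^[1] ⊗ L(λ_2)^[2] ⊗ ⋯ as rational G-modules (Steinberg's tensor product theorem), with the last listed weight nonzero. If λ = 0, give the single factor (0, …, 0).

((1, 10, 5, 3, 2, 13, 10, 7), (11, 7, 15, 2, 13, 7, 9, 8), (11, 11, 10, 11, 2, 13, 16, 7), (13, 7, 6, 8, 14, 5, 3, 1))

Change of basis e → ω: c = M·v where v = (15241, -146017, 21645, 114946, 241007, 201438, -158530, 75263):
  c_1 = (-1)·(15241) + (0)·(-146017) + (0)·(21645) + (0)·(114946) + (1)·(241007) + (0)·(201438) + (1)·(-158530) + (0)·(75263) = 67236
  c_2 = (2)·(15241) + (0)·(-146017) + (1)·(21645) + (0)·(114946) + (-2)·(241007) + (0)·(201438) + (-2)·(-158530) + (2)·(75263) = 37699
  c_3 = (-4)·(15241) + (0)·(-146017) + (0)·(21645) + (-2)·(114946) + (2)·(241007) + (0)·(201438) + (1)·(-158530) + (0)·(75263) = 32628
  c_4 = (1)·(15241) + (0)·(-146017) + (1)·(21645) + (0)·(114946) + (3)·(241007) + (0)·(201438) + (5)·(-158530) + (1)·(75263) = 42520
  c_5 = (2)·(15241) + (-1)·(-146017) + (0)·(21645) + (-3)·(114946) + (-2)·(241007) + (2)·(201438) + (-2)·(-158530) + (0)·(75263) = 69583
  c_6 = (0)·(15241) + (0)·(-146017) + (0)·(21645) + (2)·(114946) + (0)·(241007) + (-1)·(201438) + (0)·(-158530) + (0)·(75263) = 28454
  c_7 = (-2)·(15241) + (0)·(-146017) + (0)·(21645) + (-1)·(114946) + (2)·(241007) + (0)·(201438) + (2)·(-158530) + (0)·(75263) = 19526
  c_8 = (-4)·(15241) + (0)·(-146017) + (-2)·(21645) + (0)·(114946) + (5)·(241007) + (0)·(201438) + (5)·(-158530) + (-4)·(75263) = 7079
Base-17 expansion of each c_i:
  c_1 = 67236 = 1·17^0 + 11·17^1 + 11·17^2 + 13·17^3
  c_2 = 37699 = 10·17^0 + 7·17^1 + 11·17^2 + 7·17^3
  c_3 = 32628 = 5·17^0 + 15·17^1 + 10·17^2 + 6·17^3
  c_4 = 42520 = 3·17^0 + 2·17^1 + 11·17^2 + 8·17^3
  c_5 = 69583 = 2·17^0 + 13·17^1 + 2·17^2 + 14·17^3
  c_6 = 28454 = 13·17^0 + 7·17^1 + 13·17^2 + 5·17^3
  c_7 = 19526 = 10·17^0 + 9·17^1 + 16·17^2 + 3·17^3
  c_8 = 7079 = 7·17^0 + 8·17^1 + 7·17^2 + 1·17^3
p-restricted factor λ_0 = (1, 10, 5, 3, 2, 13, 10, 7)
p-restricted factor λ_1 = (11, 7, 15, 2, 13, 7, 9, 8)
p-restricted factor λ_2 = (11, 11, 10, 11, 2, 13, 16, 7)
p-restricted factor λ_3 = (13, 7, 6, 8, 14, 5, 3, 1)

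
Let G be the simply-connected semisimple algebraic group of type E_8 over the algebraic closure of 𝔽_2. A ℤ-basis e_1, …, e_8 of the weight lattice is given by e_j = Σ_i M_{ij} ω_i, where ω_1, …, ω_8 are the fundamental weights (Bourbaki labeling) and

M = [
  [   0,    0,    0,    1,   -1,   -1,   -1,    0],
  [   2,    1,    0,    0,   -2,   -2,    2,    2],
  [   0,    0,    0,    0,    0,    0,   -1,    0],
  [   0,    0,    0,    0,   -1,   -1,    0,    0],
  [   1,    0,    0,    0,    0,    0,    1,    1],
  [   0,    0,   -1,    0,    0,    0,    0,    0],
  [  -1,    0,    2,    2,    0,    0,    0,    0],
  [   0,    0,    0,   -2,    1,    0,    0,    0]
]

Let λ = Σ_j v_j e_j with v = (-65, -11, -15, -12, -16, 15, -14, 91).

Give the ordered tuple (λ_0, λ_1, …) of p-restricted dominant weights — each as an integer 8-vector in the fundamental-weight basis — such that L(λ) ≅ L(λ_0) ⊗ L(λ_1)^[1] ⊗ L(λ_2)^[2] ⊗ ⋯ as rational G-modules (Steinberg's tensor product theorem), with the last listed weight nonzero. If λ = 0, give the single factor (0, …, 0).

((1, 1, 0, 1, 0, 1, 1, 0), (1, 1, 1, 0, 0, 1, 1, 0), (0, 1, 1, 0, 1, 1, 0, 0), (0, 1, 1, 0, 1, 1, 1, 1))

Converting to the ω-basis (c_i = row i of M dotted with v = (-65, -11, -15, -12, -16, 15, -14, 91)):
  c_1 = (0)·(-65) + (0)·(-11) + (0)·(-15) + (1)·(-12) + (-1)·(-16) + (-1)·(15) + (-1)·(-14) + 0·91 = 3
  c_2 = (2)·(-65) + (1)·(-11) + (0)·(-15) + (0)·(-12) + (-2)·(-16) + (-2)·(15) + (2)·(-14) + 2·91 = 15
  c_3 = (0)·(-65) + (0)·(-11) + (0)·(-15) + (0)·(-12) + (0)·(-16) + 0·15 + (-1)·(-14) + 0·91 = 14
  c_4 = (0)·(-65) + (0)·(-11) + (0)·(-15) + (0)·(-12) + (-1)·(-16) + (-1)·(15) + (0)·(-14) + 0·91 = 1
  c_5 = (1)·(-65) + (0)·(-11) + (0)·(-15) + (0)·(-12) + (0)·(-16) + 0·15 + (1)·(-14) + 1·91 = 12
  c_6 = (0)·(-65) + (0)·(-11) + (-1)·(-15) + (0)·(-12) + (0)·(-16) + 0·15 + (0)·(-14) + 0·91 = 15
  c_7 = (-1)·(-65) + (0)·(-11) + (2)·(-15) + (2)·(-12) + (0)·(-16) + 0·15 + (0)·(-14) + 0·91 = 11
  c_8 = (0)·(-65) + (0)·(-11) + (0)·(-15) + (-2)·(-12) + (1)·(-16) + 0·15 + (0)·(-14) + 0·91 = 8
p = 2; digits c_i = Σ_j d_{ij}·2^j, 0 ≤ d_{ij} < 2:
  c_1 = 3 = 1·2^0 + 1·2^1
  c_2 = 15 = 1·2^0 + 1·2^1 + 1·2^2 + 1·2^3
  c_3 = 14 = 0·2^0 + 1·2^1 + 1·2^2 + 1·2^3
  c_4 = 1 = 1·2^0
  c_5 = 12 = 0·2^0 + 0·2^1 + 1·2^2 + 1·2^3
  c_6 = 15 = 1·2^0 + 1·2^1 + 1·2^2 + 1·2^3
  c_7 = 11 = 1·2^0 + 1·2^1 + 0·2^2 + 1·2^3
  c_8 = 8 = 0·2^0 + 0·2^1 + 0·2^2 + 1·2^3
p-restricted factor λ_0 = (1, 1, 0, 1, 0, 1, 1, 0)
p-restricted factor λ_1 = (1, 1, 1, 0, 0, 1, 1, 0)
p-restricted factor λ_2 = (0, 1, 1, 0, 1, 1, 0, 0)
p-restricted factor λ_3 = (0, 1, 1, 0, 1, 1, 1, 1)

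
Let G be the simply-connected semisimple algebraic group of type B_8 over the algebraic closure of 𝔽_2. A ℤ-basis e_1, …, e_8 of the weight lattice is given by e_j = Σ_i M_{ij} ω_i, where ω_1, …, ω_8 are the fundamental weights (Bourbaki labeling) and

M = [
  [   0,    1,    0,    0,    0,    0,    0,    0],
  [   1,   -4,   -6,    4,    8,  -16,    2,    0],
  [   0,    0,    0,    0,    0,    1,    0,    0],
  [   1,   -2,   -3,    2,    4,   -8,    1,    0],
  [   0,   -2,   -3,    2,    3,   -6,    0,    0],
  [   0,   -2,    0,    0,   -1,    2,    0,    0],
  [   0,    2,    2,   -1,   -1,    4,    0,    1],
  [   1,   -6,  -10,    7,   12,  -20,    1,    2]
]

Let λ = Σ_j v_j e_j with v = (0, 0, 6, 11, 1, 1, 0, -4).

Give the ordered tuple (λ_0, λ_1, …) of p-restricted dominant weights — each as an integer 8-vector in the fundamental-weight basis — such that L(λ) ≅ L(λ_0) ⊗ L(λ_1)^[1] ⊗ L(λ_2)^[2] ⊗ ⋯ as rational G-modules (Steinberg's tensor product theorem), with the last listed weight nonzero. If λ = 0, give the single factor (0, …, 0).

((0, 0, 1, 0, 1, 1, 0, 1),)

Compute c_i = Σ_j M_{ij} v_j with v = (0, 0, 6, 11, 1, 1, 0, -4):
  c_1 = 0·0 + 1·0 + 0·6 + 0·11 + 0·1 + 0·1 + 0·0 + (0)·(-4) = 0
  c_2 = 1·0 + (-4)·(0) + (-6)·(6) + 4·11 + 8·1 + (-16)·(1) + 2·0 + (0)·(-4) = 0
  c_3 = 0·0 + 0·0 + 0·6 + 0·11 + 0·1 + 1·1 + 0·0 + (0)·(-4) = 1
  c_4 = 1·0 + (-2)·(0) + (-3)·(6) + 2·11 + 4·1 + (-8)·(1) + 1·0 + (0)·(-4) = 0
  c_5 = 0·0 + (-2)·(0) + (-3)·(6) + 2·11 + 3·1 + (-6)·(1) + 0·0 + (0)·(-4) = 1
  c_6 = 0·0 + (-2)·(0) + 0·6 + 0·11 + (-1)·(1) + 2·1 + 0·0 + (0)·(-4) = 1
  c_7 = 0·0 + 2·0 + 2·6 + (-1)·(11) + (-1)·(1) + 4·1 + 0·0 + (1)·(-4) = 0
  c_8 = 1·0 + (-6)·(0) + (-10)·(6) + 7·11 + 12·1 + (-20)·(1) + 1·0 + (2)·(-4) = 1
Expand coordinatewise in base 2:
  c_1 = 0
  c_2 = 0
  c_3 = 1 = 1·2^0
  c_4 = 0
  c_5 = 1 = 1·2^0
  c_6 = 1 = 1·2^0
  c_7 = 0
  c_8 = 1 = 1·2^0
Factor λ_0 = (0, 0, 1, 0, 1, 1, 0, 1)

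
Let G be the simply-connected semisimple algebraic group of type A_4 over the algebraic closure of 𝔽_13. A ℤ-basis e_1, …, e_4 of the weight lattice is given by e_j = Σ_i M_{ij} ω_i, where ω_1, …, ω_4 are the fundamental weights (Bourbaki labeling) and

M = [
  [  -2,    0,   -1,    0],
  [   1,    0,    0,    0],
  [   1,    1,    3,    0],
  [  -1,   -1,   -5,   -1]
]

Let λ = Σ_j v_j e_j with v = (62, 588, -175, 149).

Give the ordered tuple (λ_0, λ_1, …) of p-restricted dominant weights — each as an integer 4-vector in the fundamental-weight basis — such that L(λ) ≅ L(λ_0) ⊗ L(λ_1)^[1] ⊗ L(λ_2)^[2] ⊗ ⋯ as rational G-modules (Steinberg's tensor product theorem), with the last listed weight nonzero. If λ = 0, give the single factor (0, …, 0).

Change of basis e → ω: c = M·v where v = (62, 588, -175, 149):
  c_1 = (-2)·(62) + (0)·(588) + (-1)·(-175) + (0)·(149) = 51
  c_2 = (1)·(62) + (0)·(588) + (0)·(-175) + (0)·(149) = 62
  c_3 = (1)·(62) + (1)·(588) + (3)·(-175) + (0)·(149) = 125
  c_4 = (-1)·(62) + (-1)·(588) + (-5)·(-175) + (-1)·(149) = 76
p = 13; digits c_i = Σ_j d_{ij}·13^j, 0 ≤ d_{ij} < 13:
  c_1 = 51 = 12·13^0 + 3·13^1
  c_2 = 62 = 10·13^0 + 4·13^1
  c_3 = 125 = 8·13^0 + 9·13^1
  c_4 = 76 = 11·13^0 + 5·13^1
p-restricted factor λ_0 = (12, 10, 8, 11)
p-restricted factor λ_1 = (3, 4, 9, 5)

((12, 10, 8, 11), (3, 4, 9, 5))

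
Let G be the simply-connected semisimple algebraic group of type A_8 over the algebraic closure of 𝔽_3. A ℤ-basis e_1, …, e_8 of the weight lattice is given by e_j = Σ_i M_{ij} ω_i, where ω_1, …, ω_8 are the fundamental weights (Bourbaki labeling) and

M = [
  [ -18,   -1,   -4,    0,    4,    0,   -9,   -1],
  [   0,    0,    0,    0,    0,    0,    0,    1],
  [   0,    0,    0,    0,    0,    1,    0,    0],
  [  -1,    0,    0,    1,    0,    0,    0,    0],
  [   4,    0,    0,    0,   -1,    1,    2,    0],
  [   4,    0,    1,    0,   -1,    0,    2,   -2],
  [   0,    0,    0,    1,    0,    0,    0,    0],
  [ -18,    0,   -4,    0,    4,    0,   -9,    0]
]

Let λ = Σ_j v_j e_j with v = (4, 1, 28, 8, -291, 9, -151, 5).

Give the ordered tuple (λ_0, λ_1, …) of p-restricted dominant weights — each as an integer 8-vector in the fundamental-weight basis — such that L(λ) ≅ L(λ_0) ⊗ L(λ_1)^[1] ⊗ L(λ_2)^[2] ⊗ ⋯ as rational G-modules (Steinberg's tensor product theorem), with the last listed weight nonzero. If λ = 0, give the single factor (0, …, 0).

((2, 2, 0, 1, 2, 2, 2, 2), (1, 1, 0, 1, 1, 1, 2, 0), (0, 0, 1, 0, 1, 2, 0, 1))

Change of basis e → ω: c = M·v where v = (4, 1, 28, 8, -291, 9, -151, 5):
  c_1 = (-18)·(4) + (-1)·(1) + (-4)·(28) + 0·8 + (4)·(-291) + 0·9 + (-9)·(-151) + (-1)·(5) = 5
  c_2 = 0·4 + 0·1 + 0·28 + 0·8 + (0)·(-291) + 0·9 + (0)·(-151) + 1·5 = 5
  c_3 = 0·4 + 0·1 + 0·28 + 0·8 + (0)·(-291) + 1·9 + (0)·(-151) + 0·5 = 9
  c_4 = (-1)·(4) + 0·1 + 0·28 + 1·8 + (0)·(-291) + 0·9 + (0)·(-151) + 0·5 = 4
  c_5 = 4·4 + 0·1 + 0·28 + 0·8 + (-1)·(-291) + 1·9 + (2)·(-151) + 0·5 = 14
  c_6 = 4·4 + 0·1 + 1·28 + 0·8 + (-1)·(-291) + 0·9 + (2)·(-151) + (-2)·(5) = 23
  c_7 = 0·4 + 0·1 + 0·28 + 1·8 + (0)·(-291) + 0·9 + (0)·(-151) + 0·5 = 8
  c_8 = (-18)·(4) + 0·1 + (-4)·(28) + 0·8 + (4)·(-291) + 0·9 + (-9)·(-151) + 0·5 = 11
Expand coordinatewise in base 3:
  c_1 = 5 = 2·3^0 + 1·3^1
  c_2 = 5 = 2·3^0 + 1·3^1
  c_3 = 9 = 0·3^0 + 0·3^1 + 1·3^2
  c_4 = 4 = 1·3^0 + 1·3^1
  c_5 = 14 = 2·3^0 + 1·3^1 + 1·3^2
  c_6 = 23 = 2·3^0 + 1·3^1 + 2·3^2
  c_7 = 8 = 2·3^0 + 2·3^1
  c_8 = 11 = 2·3^0 + 0·3^1 + 1·3^2
Factor λ_0 = (2, 2, 0, 1, 2, 2, 2, 2)
Factor λ_1 = (1, 1, 0, 1, 1, 1, 2, 0)
Factor λ_2 = (0, 0, 1, 0, 1, 2, 0, 1)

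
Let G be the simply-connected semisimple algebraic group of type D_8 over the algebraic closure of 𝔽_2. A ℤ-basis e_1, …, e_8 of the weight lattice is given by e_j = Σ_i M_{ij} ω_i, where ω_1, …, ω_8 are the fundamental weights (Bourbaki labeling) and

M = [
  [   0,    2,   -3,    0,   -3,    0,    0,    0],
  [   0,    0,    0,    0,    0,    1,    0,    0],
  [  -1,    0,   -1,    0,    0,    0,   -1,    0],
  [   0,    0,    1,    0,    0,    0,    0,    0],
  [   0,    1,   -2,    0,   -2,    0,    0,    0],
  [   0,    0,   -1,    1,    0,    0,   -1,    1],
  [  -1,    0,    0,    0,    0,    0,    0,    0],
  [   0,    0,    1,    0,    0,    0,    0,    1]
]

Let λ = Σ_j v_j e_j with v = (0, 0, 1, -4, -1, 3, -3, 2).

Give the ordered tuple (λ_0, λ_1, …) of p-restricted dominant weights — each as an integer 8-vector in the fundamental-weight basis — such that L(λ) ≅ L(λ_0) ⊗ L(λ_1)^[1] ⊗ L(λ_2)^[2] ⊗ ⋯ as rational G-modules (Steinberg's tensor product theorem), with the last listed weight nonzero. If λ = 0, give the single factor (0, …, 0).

In the fundamental-weight basis, λ has coordinates c = M·v (v = (0, 0, 1, -4, -1, 3, -3, 2)):
  c_1 = 0*0 + 2*0 + -3*1 + 0*-4 + -3*-1 + 0*3 + 0*-3 + 0*2 = 0
  c_2 = 0*0 + 0*0 + 0*1 + 0*-4 + 0*-1 + 1*3 + 0*-3 + 0*2 = 3
  c_3 = -1*0 + 0*0 + -1*1 + 0*-4 + 0*-1 + 0*3 + -1*-3 + 0*2 = 2
  c_4 = 0*0 + 0*0 + 1*1 + 0*-4 + 0*-1 + 0*3 + 0*-3 + 0*2 = 1
  c_5 = 0*0 + 1*0 + -2*1 + 0*-4 + -2*-1 + 0*3 + 0*-3 + 0*2 = 0
  c_6 = 0*0 + 0*0 + -1*1 + 1*-4 + 0*-1 + 0*3 + -1*-3 + 1*2 = 0
  c_7 = -1*0 + 0*0 + 0*1 + 0*-4 + 0*-1 + 0*3 + 0*-3 + 0*2 = 0
  c_8 = 0*0 + 0*0 + 1*1 + 0*-4 + 0*-1 + 0*3 + 0*-3 + 1*2 = 3
Writing each c_i in base p = 2:
  c_1 = 0
  c_2 = 3 = 1·2^0 + 1·2^1
  c_3 = 2 = 0·2^0 + 1·2^1
  c_4 = 1 = 1·2^0
  c_5 = 0
  c_6 = 0
  c_7 = 0
  c_8 = 3 = 1·2^0 + 1·2^1
Factor λ_0 = (0, 1, 0, 1, 0, 0, 0, 1)
Factor λ_1 = (0, 1, 1, 0, 0, 0, 0, 1)

((0, 1, 0, 1, 0, 0, 0, 1), (0, 1, 1, 0, 0, 0, 0, 1))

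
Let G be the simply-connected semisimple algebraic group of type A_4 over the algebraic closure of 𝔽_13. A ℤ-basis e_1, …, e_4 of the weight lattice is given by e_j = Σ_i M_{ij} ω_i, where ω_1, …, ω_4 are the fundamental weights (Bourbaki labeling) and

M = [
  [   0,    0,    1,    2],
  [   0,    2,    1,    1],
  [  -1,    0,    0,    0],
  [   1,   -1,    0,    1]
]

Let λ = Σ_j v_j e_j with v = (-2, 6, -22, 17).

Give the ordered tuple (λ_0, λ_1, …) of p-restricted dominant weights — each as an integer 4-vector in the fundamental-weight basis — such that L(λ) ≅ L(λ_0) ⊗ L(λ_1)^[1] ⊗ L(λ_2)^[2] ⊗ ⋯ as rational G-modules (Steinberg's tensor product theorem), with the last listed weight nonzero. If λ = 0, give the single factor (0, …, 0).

((12, 7, 2, 9),)

Converting to the ω-basis (c_i = row i of M dotted with v = (-2, 6, -22, 17)):
  c_1 = 0*-2 + 0*6 + 1*-22 + 2*17 = 12
  c_2 = 0*-2 + 2*6 + 1*-22 + 1*17 = 7
  c_3 = -1*-2 + 0*6 + 0*-22 + 0*17 = 2
  c_4 = 1*-2 + -1*6 + 0*-22 + 1*17 = 9
p = 13; digits c_i = Σ_j d_{ij}·13^j, 0 ≤ d_{ij} < 13:
  c_1 = 12 = 12·13^0
  c_2 = 7 = 7·13^0
  c_3 = 2 = 2·13^0
  c_4 = 9 = 9·13^0
p-restricted factor λ_0 = (12, 7, 2, 9)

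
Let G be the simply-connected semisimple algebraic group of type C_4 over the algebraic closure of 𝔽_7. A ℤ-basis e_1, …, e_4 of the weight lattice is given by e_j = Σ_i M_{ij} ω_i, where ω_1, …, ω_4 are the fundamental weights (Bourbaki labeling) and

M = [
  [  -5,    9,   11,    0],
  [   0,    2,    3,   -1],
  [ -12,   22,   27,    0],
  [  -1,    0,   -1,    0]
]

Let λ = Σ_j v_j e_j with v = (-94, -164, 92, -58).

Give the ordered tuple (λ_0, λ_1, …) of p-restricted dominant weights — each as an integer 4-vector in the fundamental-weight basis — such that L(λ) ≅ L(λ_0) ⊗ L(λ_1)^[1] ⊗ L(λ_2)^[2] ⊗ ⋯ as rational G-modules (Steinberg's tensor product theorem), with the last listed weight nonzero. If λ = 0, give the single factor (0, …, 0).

ω-coordinates c = M·v, v = (-94, -164, 92, -58):
  c_1 = (-5)·(-94) + (9)·(-164) + (11)·(92) + (0)·(-58) = 6
  c_2 = (0)·(-94) + (2)·(-164) + (3)·(92) + (-1)·(-58) = 6
  c_3 = (-12)·(-94) + (22)·(-164) + (27)·(92) + (0)·(-58) = 4
  c_4 = (-1)·(-94) + (0)·(-164) + (-1)·(92) + (0)·(-58) = 2
Base-7 expansion of each c_i:
  c_1 = 6 = 6·7^0
  c_2 = 6 = 6·7^0
  c_3 = 4 = 4·7^0
  c_4 = 2 = 2·7^0
λ_0 = (6, 6, 4, 2)

((6, 6, 4, 2),)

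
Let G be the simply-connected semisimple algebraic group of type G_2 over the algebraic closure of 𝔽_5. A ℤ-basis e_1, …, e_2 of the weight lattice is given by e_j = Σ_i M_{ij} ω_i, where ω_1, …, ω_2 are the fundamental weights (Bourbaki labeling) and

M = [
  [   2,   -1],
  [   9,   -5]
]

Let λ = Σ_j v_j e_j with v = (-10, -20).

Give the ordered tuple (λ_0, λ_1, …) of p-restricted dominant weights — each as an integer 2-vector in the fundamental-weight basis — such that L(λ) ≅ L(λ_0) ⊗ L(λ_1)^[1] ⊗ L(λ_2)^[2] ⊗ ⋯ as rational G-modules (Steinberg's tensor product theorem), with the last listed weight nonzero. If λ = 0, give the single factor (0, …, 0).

In the fundamental-weight basis, λ has coordinates c = M·v (v = (-10, -20)):
  c_1 = 2*-10 + -1*-20 = 0
  c_2 = 9*-10 + -5*-20 = 10
p = 5; digits c_i = Σ_j d_{ij}·5^j, 0 ≤ d_{ij} < 5:
  c_1 = 0
  c_2 = 10 = 0·5^0 + 2·5^1
p-restricted factor λ_0 = (0, 0)
p-restricted factor λ_1 = (0, 2)

((0, 0), (0, 2))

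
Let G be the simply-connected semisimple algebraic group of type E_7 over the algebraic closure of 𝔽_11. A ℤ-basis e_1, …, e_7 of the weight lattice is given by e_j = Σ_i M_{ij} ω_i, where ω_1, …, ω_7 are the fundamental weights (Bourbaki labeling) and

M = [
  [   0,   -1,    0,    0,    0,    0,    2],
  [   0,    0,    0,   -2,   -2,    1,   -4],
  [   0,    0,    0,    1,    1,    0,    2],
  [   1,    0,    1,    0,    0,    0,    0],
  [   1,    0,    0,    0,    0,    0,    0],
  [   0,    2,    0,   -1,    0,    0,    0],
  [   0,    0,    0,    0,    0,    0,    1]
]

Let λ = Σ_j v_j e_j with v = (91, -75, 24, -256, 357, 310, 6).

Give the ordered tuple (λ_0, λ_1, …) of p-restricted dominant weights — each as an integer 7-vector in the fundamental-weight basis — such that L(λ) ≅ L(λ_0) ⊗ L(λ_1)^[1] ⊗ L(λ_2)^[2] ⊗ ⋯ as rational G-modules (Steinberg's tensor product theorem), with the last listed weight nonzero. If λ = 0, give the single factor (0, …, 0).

Change of basis e → ω: c = M·v where v = (91, -75, 24, -256, 357, 310, 6):
  c_1 = 0·91 + (-1)·(-75) + 0·24 + (0)·(-256) + 0·357 + 0·310 + 2·6 = 87
  c_2 = 0·91 + (0)·(-75) + 0·24 + (-2)·(-256) + (-2)·(357) + 1·310 + (-4)·(6) = 84
  c_3 = 0·91 + (0)·(-75) + 0·24 + (1)·(-256) + 1·357 + 0·310 + 2·6 = 113
  c_4 = 1·91 + (0)·(-75) + 1·24 + (0)·(-256) + 0·357 + 0·310 + 0·6 = 115
  c_5 = 1·91 + (0)·(-75) + 0·24 + (0)·(-256) + 0·357 + 0·310 + 0·6 = 91
  c_6 = 0·91 + (2)·(-75) + 0·24 + (-1)·(-256) + 0·357 + 0·310 + 0·6 = 106
  c_7 = 0·91 + (0)·(-75) + 0·24 + (0)·(-256) + 0·357 + 0·310 + 1·6 = 6
p = 11; digits c_i = Σ_j d_{ij}·11^j, 0 ≤ d_{ij} < 11:
  c_1 = 87 = 10·11^0 + 7·11^1
  c_2 = 84 = 7·11^0 + 7·11^1
  c_3 = 113 = 3·11^0 + 10·11^1
  c_4 = 115 = 5·11^0 + 10·11^1
  c_5 = 91 = 3·11^0 + 8·11^1
  c_6 = 106 = 7·11^0 + 9·11^1
  c_7 = 6 = 6·11^0
Factor λ_0 = (10, 7, 3, 5, 3, 7, 6)
Factor λ_1 = (7, 7, 10, 10, 8, 9, 0)

((10, 7, 3, 5, 3, 7, 6), (7, 7, 10, 10, 8, 9, 0))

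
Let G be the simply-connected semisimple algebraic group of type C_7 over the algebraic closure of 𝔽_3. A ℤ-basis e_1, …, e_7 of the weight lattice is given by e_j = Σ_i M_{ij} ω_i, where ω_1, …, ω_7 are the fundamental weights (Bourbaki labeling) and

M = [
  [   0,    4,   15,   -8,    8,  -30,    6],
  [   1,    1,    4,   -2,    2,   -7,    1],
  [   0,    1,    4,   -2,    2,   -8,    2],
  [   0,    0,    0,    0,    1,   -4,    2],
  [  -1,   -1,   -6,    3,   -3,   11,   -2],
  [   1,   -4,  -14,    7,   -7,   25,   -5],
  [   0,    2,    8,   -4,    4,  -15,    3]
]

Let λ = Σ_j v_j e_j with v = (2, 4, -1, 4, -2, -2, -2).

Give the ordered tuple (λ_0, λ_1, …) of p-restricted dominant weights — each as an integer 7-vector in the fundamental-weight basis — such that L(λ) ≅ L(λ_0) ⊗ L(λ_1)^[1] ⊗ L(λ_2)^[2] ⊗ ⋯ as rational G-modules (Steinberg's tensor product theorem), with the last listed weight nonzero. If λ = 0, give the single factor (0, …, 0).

In the fundamental-weight basis, λ has coordinates c = M·v (v = (2, 4, -1, 4, -2, -2, -2)):
  c_1 = (0)·(2) + (4)·(4) + (15)·(-1) + (-8)·(4) + (8)·(-2) + (-30)·(-2) + (6)·(-2) = 1
  c_2 = (1)·(2) + (1)·(4) + (4)·(-1) + (-2)·(4) + (2)·(-2) + (-7)·(-2) + (1)·(-2) = 2
  c_3 = (0)·(2) + (1)·(4) + (4)·(-1) + (-2)·(4) + (2)·(-2) + (-8)·(-2) + (2)·(-2) = 0
  c_4 = (0)·(2) + (0)·(4) + (0)·(-1) + (0)·(4) + (1)·(-2) + (-4)·(-2) + (2)·(-2) = 2
  c_5 = (-1)·(2) + (-1)·(4) + (-6)·(-1) + (3)·(4) + (-3)·(-2) + (11)·(-2) + (-2)·(-2) = 0
  c_6 = (1)·(2) + (-4)·(4) + (-14)·(-1) + (7)·(4) + (-7)·(-2) + (25)·(-2) + (-5)·(-2) = 2
  c_7 = (0)·(2) + (2)·(4) + (8)·(-1) + (-4)·(4) + (4)·(-2) + (-15)·(-2) + (3)·(-2) = 0
p = 3; digits c_i = Σ_j d_{ij}·3^j, 0 ≤ d_{ij} < 3:
  c_1 = 1 = 1·3^0
  c_2 = 2 = 2·3^0
  c_3 = 0
  c_4 = 2 = 2·3^0
  c_5 = 0
  c_6 = 2 = 2·3^0
  c_7 = 0
p-restricted factor λ_0 = (1, 2, 0, 2, 0, 2, 0)

((1, 2, 0, 2, 0, 2, 0),)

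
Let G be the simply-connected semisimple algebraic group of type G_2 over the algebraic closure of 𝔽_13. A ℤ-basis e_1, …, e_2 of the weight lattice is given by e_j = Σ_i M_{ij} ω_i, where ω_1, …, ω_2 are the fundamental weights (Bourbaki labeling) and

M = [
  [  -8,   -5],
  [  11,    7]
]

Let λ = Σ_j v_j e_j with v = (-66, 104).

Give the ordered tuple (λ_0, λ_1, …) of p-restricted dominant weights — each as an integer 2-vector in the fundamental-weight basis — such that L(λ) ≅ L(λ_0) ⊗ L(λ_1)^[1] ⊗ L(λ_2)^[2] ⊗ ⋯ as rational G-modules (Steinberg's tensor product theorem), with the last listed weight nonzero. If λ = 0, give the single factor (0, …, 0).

((8, 2),)

Change of basis e → ω: c = M·v where v = (-66, 104):
  c_1 = (-8)·(-66) + (-5)·(104) = 8
  c_2 = (11)·(-66) + 7·104 = 2
p = 13; digits c_i = Σ_j d_{ij}·13^j, 0 ≤ d_{ij} < 13:
  c_1 = 8 = 8·13^0
  c_2 = 2 = 2·13^0
λ_0 = (8, 2)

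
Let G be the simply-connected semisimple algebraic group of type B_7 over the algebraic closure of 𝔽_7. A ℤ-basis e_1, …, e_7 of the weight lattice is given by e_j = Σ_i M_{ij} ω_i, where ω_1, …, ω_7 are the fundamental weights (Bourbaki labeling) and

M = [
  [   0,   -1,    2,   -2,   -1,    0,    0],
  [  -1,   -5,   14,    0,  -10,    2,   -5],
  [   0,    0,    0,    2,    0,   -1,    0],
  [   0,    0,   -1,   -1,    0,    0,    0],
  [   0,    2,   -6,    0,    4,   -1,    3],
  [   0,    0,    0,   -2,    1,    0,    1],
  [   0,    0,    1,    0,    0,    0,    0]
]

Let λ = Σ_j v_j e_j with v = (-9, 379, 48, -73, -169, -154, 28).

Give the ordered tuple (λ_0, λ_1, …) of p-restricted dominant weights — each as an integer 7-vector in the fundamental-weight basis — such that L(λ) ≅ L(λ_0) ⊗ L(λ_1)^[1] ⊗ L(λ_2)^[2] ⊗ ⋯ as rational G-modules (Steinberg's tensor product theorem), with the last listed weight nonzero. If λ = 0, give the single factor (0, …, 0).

((4, 0, 1, 4, 4, 5, 6), (4, 4, 1, 3, 4, 0, 6))

ω-coordinates c = M·v, v = (-9, 379, 48, -73, -169, -154, 28):
  c_1 = (0)·(-9) + (-1)·(379) + 2·48 + (-2)·(-73) + (-1)·(-169) + (0)·(-154) + 0·28 = 32
  c_2 = (-1)·(-9) + (-5)·(379) + 14·48 + (0)·(-73) + (-10)·(-169) + (2)·(-154) + (-5)·(28) = 28
  c_3 = (0)·(-9) + 0·379 + 0·48 + (2)·(-73) + (0)·(-169) + (-1)·(-154) + 0·28 = 8
  c_4 = (0)·(-9) + 0·379 + (-1)·(48) + (-1)·(-73) + (0)·(-169) + (0)·(-154) + 0·28 = 25
  c_5 = (0)·(-9) + 2·379 + (-6)·(48) + (0)·(-73) + (4)·(-169) + (-1)·(-154) + 3·28 = 32
  c_6 = (0)·(-9) + 0·379 + 0·48 + (-2)·(-73) + (1)·(-169) + (0)·(-154) + 1·28 = 5
  c_7 = (0)·(-9) + 0·379 + 1·48 + (0)·(-73) + (0)·(-169) + (0)·(-154) + 0·28 = 48
Writing each c_i in base p = 7:
  c_1 = 32 = 4·7^0 + 4·7^1
  c_2 = 28 = 0·7^0 + 4·7^1
  c_3 = 8 = 1·7^0 + 1·7^1
  c_4 = 25 = 4·7^0 + 3·7^1
  c_5 = 32 = 4·7^0 + 4·7^1
  c_6 = 5 = 5·7^0
  c_7 = 48 = 6·7^0 + 6·7^1
p-restricted factor λ_0 = (4, 0, 1, 4, 4, 5, 6)
p-restricted factor λ_1 = (4, 4, 1, 3, 4, 0, 6)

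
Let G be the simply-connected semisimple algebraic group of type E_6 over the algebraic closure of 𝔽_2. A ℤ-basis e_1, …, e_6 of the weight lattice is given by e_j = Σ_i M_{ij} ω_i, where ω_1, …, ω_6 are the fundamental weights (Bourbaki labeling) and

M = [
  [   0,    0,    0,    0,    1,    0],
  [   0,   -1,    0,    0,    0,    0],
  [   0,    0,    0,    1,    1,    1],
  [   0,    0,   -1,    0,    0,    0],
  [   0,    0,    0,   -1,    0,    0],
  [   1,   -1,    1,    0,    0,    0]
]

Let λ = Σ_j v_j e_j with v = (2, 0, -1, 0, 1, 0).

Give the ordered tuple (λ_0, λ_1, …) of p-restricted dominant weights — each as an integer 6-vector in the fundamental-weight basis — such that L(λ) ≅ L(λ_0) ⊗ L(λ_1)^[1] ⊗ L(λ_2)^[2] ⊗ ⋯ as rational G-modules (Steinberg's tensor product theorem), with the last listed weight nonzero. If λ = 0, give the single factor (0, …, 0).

((1, 0, 1, 1, 0, 1),)

Compute c_i = Σ_j M_{ij} v_j with v = (2, 0, -1, 0, 1, 0):
  c_1 = (0)·(2) + (0)·(0) + (0)·(-1) + (0)·(0) + (1)·(1) + (0)·(0) = 1
  c_2 = (0)·(2) + (-1)·(0) + (0)·(-1) + (0)·(0) + (0)·(1) + (0)·(0) = 0
  c_3 = (0)·(2) + (0)·(0) + (0)·(-1) + (1)·(0) + (1)·(1) + (1)·(0) = 1
  c_4 = (0)·(2) + (0)·(0) + (-1)·(-1) + (0)·(0) + (0)·(1) + (0)·(0) = 1
  c_5 = (0)·(2) + (0)·(0) + (0)·(-1) + (-1)·(0) + (0)·(1) + (0)·(0) = 0
  c_6 = (1)·(2) + (-1)·(0) + (1)·(-1) + (0)·(0) + (0)·(1) + (0)·(0) = 1
Expand coordinatewise in base 2:
  c_1 = 1 = 1·2^0
  c_2 = 0
  c_3 = 1 = 1·2^0
  c_4 = 1 = 1·2^0
  c_5 = 0
  c_6 = 1 = 1·2^0
Factor λ_0 = (1, 0, 1, 1, 0, 1)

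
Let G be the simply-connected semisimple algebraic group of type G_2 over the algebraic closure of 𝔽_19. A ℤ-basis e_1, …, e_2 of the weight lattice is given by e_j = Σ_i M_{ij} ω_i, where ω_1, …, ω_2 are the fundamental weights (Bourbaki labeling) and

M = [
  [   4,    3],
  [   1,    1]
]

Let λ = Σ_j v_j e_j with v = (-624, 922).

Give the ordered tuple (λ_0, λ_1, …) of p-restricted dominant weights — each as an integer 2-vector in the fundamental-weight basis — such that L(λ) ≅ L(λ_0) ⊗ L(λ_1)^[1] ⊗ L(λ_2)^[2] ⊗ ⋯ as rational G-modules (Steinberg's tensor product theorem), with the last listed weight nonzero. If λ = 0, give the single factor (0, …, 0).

((4, 13), (14, 15))

Compute c_i = Σ_j M_{ij} v_j with v = (-624, 922):
  c_1 = (4)·(-624) + (3)·(922) = 270
  c_2 = (1)·(-624) + (1)·(922) = 298
p = 19; digits c_i = Σ_j d_{ij}·19^j, 0 ≤ d_{ij} < 19:
  c_1 = 270 = 4·19^0 + 14·19^1
  c_2 = 298 = 13·19^0 + 15·19^1
p-restricted factor λ_0 = (4, 13)
p-restricted factor λ_1 = (14, 15)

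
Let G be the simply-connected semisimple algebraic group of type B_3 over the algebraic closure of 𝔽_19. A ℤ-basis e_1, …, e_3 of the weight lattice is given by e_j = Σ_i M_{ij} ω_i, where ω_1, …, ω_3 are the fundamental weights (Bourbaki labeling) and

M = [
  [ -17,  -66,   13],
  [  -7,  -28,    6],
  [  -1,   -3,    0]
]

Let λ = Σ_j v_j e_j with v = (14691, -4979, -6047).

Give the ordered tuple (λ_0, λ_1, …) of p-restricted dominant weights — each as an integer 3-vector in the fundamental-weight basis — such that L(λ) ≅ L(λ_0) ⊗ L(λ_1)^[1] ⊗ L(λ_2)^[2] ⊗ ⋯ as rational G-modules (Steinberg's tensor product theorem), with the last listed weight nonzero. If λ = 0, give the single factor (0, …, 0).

In the fundamental-weight basis, λ has coordinates c = M·v (v = (14691, -4979, -6047)):
  c_1 = (-17)·(14691) + (-66)·(-4979) + (13)·(-6047) = 256
  c_2 = (-7)·(14691) + (-28)·(-4979) + (6)·(-6047) = 293
  c_3 = (-1)·(14691) + (-3)·(-4979) + (0)·(-6047) = 246
p = 19; digits c_i = Σ_j d_{ij}·19^j, 0 ≤ d_{ij} < 19:
  c_1 = 256 = 9·19^0 + 13·19^1
  c_2 = 293 = 8·19^0 + 15·19^1
  c_3 = 246 = 18·19^0 + 12·19^1
Factor λ_0 = (9, 8, 18)
Factor λ_1 = (13, 15, 12)

((9, 8, 18), (13, 15, 12))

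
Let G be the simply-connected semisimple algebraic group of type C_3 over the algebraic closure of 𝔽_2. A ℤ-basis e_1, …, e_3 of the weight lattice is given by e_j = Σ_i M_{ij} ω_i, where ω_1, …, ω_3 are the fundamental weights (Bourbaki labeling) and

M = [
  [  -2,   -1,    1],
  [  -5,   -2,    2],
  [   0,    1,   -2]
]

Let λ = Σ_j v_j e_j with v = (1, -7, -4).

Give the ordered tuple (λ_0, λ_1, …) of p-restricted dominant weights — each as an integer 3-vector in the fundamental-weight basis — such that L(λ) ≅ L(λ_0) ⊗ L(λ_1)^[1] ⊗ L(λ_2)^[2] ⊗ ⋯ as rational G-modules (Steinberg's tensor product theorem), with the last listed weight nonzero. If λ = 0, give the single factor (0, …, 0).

((1, 1, 1),)

ω-coordinates c = M·v, v = (1, -7, -4):
  c_1 = -2*1 + -1*-7 + 1*-4 = 1
  c_2 = -5*1 + -2*-7 + 2*-4 = 1
  c_3 = 0*1 + 1*-7 + -2*-4 = 1
Writing each c_i in base p = 2:
  c_1 = 1 = 1·2^0
  c_2 = 1 = 1·2^0
  c_3 = 1 = 1·2^0
Factor λ_0 = (1, 1, 1)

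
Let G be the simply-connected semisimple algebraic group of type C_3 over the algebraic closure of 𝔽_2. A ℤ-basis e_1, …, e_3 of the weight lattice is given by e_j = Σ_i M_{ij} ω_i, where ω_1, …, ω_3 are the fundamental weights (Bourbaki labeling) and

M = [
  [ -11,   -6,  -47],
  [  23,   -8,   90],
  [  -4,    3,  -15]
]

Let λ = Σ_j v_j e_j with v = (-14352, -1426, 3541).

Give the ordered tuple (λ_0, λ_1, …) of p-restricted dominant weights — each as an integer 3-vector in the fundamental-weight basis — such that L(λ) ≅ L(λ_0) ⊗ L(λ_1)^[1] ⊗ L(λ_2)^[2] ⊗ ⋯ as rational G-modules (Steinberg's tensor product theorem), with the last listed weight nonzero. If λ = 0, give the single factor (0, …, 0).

Compute c_i = Σ_j M_{ij} v_j with v = (-14352, -1426, 3541):
  c_1 = -11*-14352 + -6*-1426 + -47*3541 = 1
  c_2 = 23*-14352 + -8*-1426 + 90*3541 = 2
  c_3 = -4*-14352 + 3*-1426 + -15*3541 = 15
p = 2; digits c_i = Σ_j d_{ij}·2^j, 0 ≤ d_{ij} < 2:
  c_1 = 1 = 1·2^0
  c_2 = 2 = 0·2^0 + 1·2^1
  c_3 = 15 = 1·2^0 + 1·2^1 + 1·2^2 + 1·2^3
p-restricted factor λ_0 = (1, 0, 1)
p-restricted factor λ_1 = (0, 1, 1)
p-restricted factor λ_2 = (0, 0, 1)
p-restricted factor λ_3 = (0, 0, 1)

((1, 0, 1), (0, 1, 1), (0, 0, 1), (0, 0, 1))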